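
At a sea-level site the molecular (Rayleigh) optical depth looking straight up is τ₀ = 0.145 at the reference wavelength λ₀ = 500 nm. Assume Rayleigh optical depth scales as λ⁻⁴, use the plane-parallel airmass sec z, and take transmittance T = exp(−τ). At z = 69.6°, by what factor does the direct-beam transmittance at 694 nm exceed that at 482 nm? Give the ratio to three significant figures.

1.45

Airmass: sec 69.6° = 2.8688.
τ(694 nm) = 0.145 × (500/694)⁴ × 2.8688 = 0.145 × 0.2694 × 2.8688 = 0.1121.
τ(482 nm) = 0.145 × (500/482)⁴ × 2.8688 = 0.145 × 1.1580 × 2.8688 = 0.4817.
T(694)/T(482) = exp(τ_B − τ_A) = exp(0.3696) = 1.4472.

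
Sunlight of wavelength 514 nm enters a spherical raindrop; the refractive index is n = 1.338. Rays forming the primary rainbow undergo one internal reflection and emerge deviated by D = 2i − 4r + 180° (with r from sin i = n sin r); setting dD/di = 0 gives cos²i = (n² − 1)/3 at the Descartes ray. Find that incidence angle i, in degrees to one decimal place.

cos²i = (1.338² − 1)/3 = (1.79024 − 1)/3 = 0.26341.
cos i = 0.51324, so i = 59.120°.

59.1°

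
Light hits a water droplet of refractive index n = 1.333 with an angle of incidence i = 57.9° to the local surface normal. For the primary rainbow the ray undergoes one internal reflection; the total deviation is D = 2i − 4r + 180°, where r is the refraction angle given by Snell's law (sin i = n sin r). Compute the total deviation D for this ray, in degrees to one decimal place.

sin r = sin 57.9° / 1.333 = 0.8471/1.333 = 0.6355; r = 39.46°.
D = 2·57.9° − 4·39.46° + 180° = 115.80° − 157.83° + 180° = 137.97°.

138.0°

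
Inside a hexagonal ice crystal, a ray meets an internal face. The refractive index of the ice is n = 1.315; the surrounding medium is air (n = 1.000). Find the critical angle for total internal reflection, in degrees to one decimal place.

sin θ_c = n_air / n = 1.000 / 1.315 = 0.7605.
θ_c = arcsin(0.7605) = 49.50°.

49.5°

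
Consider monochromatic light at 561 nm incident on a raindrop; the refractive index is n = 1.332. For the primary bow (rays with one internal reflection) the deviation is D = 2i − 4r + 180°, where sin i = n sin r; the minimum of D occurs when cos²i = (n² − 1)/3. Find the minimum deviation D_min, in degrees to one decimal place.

cos²i = (1.77422 − 1)/3 = 0.25807; i = arccos(0.50801) = 59.469°.
sin r = sin 59.469°/1.332 = 0.64666; r = 40.290°.
D_min = 2·59.469° − 4·40.290° + 180° = 137.776°.

137.8°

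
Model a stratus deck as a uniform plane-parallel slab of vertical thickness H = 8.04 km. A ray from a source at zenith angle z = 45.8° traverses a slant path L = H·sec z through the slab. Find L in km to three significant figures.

11.5 km

sec z = 1/cos 45.8° = 1.4344.
L = 8.04 × 1.4344 = 11.532 km.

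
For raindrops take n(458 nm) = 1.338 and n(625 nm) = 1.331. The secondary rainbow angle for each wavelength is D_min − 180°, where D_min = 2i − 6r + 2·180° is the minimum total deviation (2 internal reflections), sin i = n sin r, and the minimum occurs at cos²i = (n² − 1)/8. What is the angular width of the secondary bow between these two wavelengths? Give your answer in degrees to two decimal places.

1.83°

At 458 nm (n = 1.338): cos²i = 0.09878 → i = 71.682°, r = 45.195°, D_min = 232.193°, rainbow angle = 52.193°.
At 625 nm (n = 1.331): cos²i = 0.09645 → i = 71.907°, r = 45.575°, D_min = 230.365°, rainbow angle = 50.365°.
Angular width = |52.193° − 50.365°| = 1.828°.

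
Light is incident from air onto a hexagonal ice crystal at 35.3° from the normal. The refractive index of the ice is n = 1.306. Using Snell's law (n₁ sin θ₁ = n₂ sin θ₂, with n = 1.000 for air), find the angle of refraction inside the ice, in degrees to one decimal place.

26.3°

Snell: sin θ_r = sin θ_i / n = sin 35.3° / 1.306 = 0.5779 / 1.306 = 0.4425.
θ_r = arcsin(0.4425) = 26.26°.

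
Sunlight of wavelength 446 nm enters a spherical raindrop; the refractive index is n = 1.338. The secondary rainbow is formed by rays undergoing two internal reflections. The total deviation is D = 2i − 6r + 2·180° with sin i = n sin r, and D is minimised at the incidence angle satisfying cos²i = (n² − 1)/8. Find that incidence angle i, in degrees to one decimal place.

71.7°

cos²i = (1.338² − 1)/8 = (1.79024 − 1)/8 = 0.09878.
cos i = 0.31429, so i = 71.682°.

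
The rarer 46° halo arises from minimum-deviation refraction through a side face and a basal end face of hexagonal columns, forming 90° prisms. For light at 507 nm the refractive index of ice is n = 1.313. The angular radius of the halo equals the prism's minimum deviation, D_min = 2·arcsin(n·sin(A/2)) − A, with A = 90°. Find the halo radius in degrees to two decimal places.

n·sin(A/2) = 1.313 × sin 45° = 1.313 × 0.7071 = 0.9284.
D_min = 2·arcsin(0.9284) − 90° = 2 × 68.192° − 90° = 46.383°.

46.38°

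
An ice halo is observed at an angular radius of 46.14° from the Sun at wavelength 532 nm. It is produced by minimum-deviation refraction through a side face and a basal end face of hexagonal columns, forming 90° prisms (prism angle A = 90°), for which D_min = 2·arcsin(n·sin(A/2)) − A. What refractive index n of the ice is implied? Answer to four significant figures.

1.312

Rearranging: n = sin((D_min + A)/2) / sin(A/2).
(D_min + A)/2 = (46.14° + 90°)/2 = 68.070°.
n = sin 68.070° / sin 45° = 0.9276 / 0.7071 = 1.3119.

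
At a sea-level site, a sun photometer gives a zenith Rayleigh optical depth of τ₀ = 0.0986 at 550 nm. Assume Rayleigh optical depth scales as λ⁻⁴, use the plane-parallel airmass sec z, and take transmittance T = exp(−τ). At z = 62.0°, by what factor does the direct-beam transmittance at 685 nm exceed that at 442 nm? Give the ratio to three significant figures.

Airmass: sec 62.0° = 2.1301.
τ(685 nm) = 0.0986 × (550/685)⁴ × 2.1301 = 0.0986 × 0.4156 × 2.1301 = 0.0873.
τ(442 nm) = 0.0986 × (550/442)⁴ × 2.1301 = 0.0986 × 2.3975 × 2.1301 = 0.5035.
T(685)/T(442) = exp(τ_B − τ_A) = exp(0.4162) = 1.5163.

1.52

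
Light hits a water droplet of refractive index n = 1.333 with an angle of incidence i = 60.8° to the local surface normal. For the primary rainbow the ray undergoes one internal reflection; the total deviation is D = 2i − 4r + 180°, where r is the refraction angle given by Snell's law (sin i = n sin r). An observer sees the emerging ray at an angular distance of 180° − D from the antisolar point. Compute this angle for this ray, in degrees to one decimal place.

42.0°

sin r = sin 60.8° / 1.333 = 0.8729/1.333 = 0.6549; r = 40.91°.
D = 2·60.8° − 4·40.91° + 180° = 121.60° − 163.63° + 180° = 137.97°.
Angle from antisolar point = 180° − D = 42.03°.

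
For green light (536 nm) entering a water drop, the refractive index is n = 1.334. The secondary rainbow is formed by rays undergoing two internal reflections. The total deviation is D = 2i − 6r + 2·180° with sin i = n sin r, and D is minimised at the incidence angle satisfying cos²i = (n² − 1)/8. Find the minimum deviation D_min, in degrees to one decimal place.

cos²i = (1.77956 − 1)/8 = 0.09744; i = arccos(0.31216) = 71.810°.
sin r = sin 71.810°/1.334 = 0.71217; r = 45.411°.
D_min = 2·71.810° − 6·45.411° + 360° = 231.153°.

231.2°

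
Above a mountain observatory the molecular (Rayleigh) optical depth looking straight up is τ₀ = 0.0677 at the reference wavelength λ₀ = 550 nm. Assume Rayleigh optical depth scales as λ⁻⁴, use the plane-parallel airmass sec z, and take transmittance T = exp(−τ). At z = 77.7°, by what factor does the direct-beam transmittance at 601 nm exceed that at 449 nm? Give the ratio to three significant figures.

1.64

Airmass: sec 77.7° = 4.6942.
τ(601 nm) = 0.0677 × (550/601)⁴ × 4.6942 = 0.0677 × 0.7014 × 4.6942 = 0.2229.
τ(449 nm) = 0.0677 × (550/449)⁴ × 4.6942 = 0.0677 × 2.2515 × 4.6942 = 0.7155.
T(601)/T(449) = exp(τ_B − τ_A) = exp(0.4926) = 1.6366.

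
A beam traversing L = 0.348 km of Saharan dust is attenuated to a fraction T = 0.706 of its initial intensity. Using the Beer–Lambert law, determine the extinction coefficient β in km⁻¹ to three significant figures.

Beer–Lambert: T = exp(−βL) ⇒ β = −ln(T)/L = −ln(0.706)/0.348 = 0.3481/0.348 = 1 km⁻¹.

1.00 km⁻¹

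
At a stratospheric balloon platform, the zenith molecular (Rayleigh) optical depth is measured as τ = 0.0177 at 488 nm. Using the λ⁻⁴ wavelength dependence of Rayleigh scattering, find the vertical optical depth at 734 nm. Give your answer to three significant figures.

0.00346

τ(734 nm) = τ(488 nm) × (488/734)⁴ = 0.0177 × (0.6649)⁴ = 0.0177 × 0.1954 = 0.0035.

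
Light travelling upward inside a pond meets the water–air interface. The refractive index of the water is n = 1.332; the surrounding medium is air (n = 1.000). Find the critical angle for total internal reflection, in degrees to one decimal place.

sin θ_c = n_air / n = 1.000 / 1.332 = 0.7508.
θ_c = arcsin(0.7508) = 48.66°.

48.7°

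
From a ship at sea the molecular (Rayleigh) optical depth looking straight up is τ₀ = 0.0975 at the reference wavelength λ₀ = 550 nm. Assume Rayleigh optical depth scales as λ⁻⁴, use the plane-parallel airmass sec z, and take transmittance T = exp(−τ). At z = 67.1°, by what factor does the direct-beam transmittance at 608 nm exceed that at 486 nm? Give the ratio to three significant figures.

Airmass: sec 67.1° = 2.5699.
τ(608 nm) = 0.0975 × (550/608)⁴ × 2.5699 = 0.0975 × 0.6696 × 2.5699 = 0.1678.
τ(486 nm) = 0.0975 × (550/486)⁴ × 2.5699 = 0.0975 × 1.6402 × 2.5699 = 0.4110.
T(608)/T(486) = exp(τ_B − τ_A) = exp(0.2432) = 1.2753.

1.28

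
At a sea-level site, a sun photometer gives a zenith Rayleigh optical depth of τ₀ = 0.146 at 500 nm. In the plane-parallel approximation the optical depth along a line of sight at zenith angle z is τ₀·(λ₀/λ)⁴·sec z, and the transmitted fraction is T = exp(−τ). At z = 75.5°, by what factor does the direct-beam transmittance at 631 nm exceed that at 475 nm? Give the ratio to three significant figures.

Airmass: sec 75.5° = 3.9939.
τ(631 nm) = 0.146 × (500/631)⁴ × 3.9939 = 0.146 × 0.3942 × 3.9939 = 0.2299.
τ(475 nm) = 0.146 × (500/475)⁴ × 3.9939 = 0.146 × 1.2277 × 3.9939 = 0.7159.
T(631)/T(475) = exp(τ_B − τ_A) = exp(0.4860) = 1.6258.

1.63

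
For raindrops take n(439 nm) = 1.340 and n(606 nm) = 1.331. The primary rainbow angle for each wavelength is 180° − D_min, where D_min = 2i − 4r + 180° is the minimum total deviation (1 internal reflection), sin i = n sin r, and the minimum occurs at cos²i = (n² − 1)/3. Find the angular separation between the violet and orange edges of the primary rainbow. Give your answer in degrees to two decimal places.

1.30°

At 439 nm (n = 1.340): cos²i = 0.26520 → i = 59.004°, r = 39.770°, D_min = 138.929°, rainbow angle = 41.071°.
At 606 nm (n = 1.331): cos²i = 0.25719 → i = 59.527°, r = 40.356°, D_min = 137.630°, rainbow angle = 42.370°.
Angular width = |41.071° − 42.370°| = 1.299°.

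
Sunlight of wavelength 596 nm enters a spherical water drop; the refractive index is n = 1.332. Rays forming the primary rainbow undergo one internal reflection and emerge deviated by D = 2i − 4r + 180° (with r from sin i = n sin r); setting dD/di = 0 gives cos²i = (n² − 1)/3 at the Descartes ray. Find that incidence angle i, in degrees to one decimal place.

cos²i = (1.332² − 1)/3 = (1.77422 − 1)/3 = 0.25807.
cos i = 0.50801, so i = 59.469°.

59.5°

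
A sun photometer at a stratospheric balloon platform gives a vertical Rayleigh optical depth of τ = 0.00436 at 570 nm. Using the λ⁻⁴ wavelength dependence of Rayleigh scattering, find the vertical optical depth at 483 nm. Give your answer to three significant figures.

τ(483 nm) = τ(570 nm) × (570/483)⁴ = 0.00436 × (1.1801)⁴ = 0.00436 × 1.9396 = 0.0085.

0.00846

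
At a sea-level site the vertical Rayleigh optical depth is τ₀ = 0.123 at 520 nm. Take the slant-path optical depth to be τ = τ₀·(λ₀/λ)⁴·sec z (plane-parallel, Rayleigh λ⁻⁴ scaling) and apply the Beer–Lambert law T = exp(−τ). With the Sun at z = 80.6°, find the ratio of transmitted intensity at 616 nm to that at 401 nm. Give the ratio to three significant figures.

Airmass: sec 80.6° = 6.1227.
τ(616 nm) = 0.123 × (520/616)⁴ × 6.1227 = 0.123 × 0.5078 × 6.1227 = 0.3824.
τ(401 nm) = 0.123 × (520/401)⁴ × 6.1227 = 0.123 × 2.8277 × 6.1227 = 2.1295.
T(616)/T(401) = exp(τ_B − τ_A) = exp(1.7471) = 5.7381.

5.74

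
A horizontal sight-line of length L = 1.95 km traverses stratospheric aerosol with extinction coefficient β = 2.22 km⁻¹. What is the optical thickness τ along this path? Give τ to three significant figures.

4.33

τ = β·L = 2.22 × 1.95 = 4.3290.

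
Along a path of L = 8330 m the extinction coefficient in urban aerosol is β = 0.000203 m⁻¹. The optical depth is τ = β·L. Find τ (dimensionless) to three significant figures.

1.69

τ = β·L = 0.000203 × 8330 = 1.6910.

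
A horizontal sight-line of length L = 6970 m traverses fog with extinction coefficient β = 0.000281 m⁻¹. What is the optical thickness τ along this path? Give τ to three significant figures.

1.96

τ = β·L = 0.000281 × 6970 = 1.9586.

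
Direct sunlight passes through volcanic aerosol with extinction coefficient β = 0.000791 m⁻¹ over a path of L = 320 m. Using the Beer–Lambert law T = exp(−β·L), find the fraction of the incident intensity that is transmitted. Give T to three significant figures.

τ = β·L = 0.000791 × 320 = 0.2531.
T = exp(−0.2531) = 0.7764.

0.776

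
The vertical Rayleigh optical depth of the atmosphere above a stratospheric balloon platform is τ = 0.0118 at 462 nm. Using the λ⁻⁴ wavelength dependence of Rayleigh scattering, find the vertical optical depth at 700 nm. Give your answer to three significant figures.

τ(700 nm) = τ(462 nm) × (462/700)⁴ = 0.0118 × (0.6600)⁴ = 0.0118 × 0.1897 = 0.0022.

0.00224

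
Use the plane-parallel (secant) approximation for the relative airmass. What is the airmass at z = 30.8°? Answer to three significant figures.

X = sec z = 1/cos 30.8° = 1/0.8590 = 1.1642.

1.16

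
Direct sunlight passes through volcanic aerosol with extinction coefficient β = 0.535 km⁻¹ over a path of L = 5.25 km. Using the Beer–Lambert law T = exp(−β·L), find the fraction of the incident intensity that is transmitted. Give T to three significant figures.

τ = β·L = 0.535 × 5.25 = 2.8088.
T = exp(−2.8088) = 0.0603.

0.0603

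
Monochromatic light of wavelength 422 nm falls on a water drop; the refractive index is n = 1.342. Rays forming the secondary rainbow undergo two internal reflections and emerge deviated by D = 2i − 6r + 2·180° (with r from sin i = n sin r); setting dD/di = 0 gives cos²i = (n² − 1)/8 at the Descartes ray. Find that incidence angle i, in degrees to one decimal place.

71.6°

cos²i = (1.342² − 1)/8 = (1.80096 − 1)/8 = 0.10012.
cos i = 0.31642, so i = 71.554°.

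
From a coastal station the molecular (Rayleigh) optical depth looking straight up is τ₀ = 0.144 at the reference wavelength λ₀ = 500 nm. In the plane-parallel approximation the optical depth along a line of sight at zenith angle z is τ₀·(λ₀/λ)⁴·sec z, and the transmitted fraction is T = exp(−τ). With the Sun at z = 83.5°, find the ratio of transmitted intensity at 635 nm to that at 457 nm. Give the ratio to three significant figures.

3.80

Airmass: sec 83.5° = 8.8337.
τ(635 nm) = 0.144 × (500/635)⁴ × 8.8337 = 0.144 × 0.3844 × 8.8337 = 0.4890.
τ(457 nm) = 0.144 × (500/457)⁴ × 8.8337 = 0.144 × 1.4329 × 8.8337 = 1.8227.
T(635)/T(457) = exp(τ_B − τ_A) = exp(1.3337) = 3.7952.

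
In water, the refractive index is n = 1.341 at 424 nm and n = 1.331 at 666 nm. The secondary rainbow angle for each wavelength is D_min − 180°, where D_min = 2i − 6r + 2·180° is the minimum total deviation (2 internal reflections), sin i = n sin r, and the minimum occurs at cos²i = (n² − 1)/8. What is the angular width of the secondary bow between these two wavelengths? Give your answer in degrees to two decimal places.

2.60°

At 424 nm (n = 1.341): cos²i = 0.09979 → i = 71.586°, r = 45.034°, D_min = 232.966°, rainbow angle = 52.966°.
At 666 nm (n = 1.331): cos²i = 0.09645 → i = 71.907°, r = 45.575°, D_min = 230.365°, rainbow angle = 50.365°.
Angular width = |52.966° − 50.365°| = 2.601°.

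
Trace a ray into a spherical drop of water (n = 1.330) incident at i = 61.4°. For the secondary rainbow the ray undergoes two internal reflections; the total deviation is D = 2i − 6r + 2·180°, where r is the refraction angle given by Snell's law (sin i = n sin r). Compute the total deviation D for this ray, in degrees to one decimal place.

sin r = sin 61.4° / 1.330 = 0.8780/1.330 = 0.6601; r = 41.31°.
D = 2·61.4° − 6·41.31° + 2·180° = 122.80° − 247.86° + 360° = 234.94°.

234.9°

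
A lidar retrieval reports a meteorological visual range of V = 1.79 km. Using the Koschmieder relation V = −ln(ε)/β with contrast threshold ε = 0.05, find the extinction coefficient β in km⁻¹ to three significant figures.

β = −ln(0.05) / V = 2.996 / 1.79 = 1.6736 km⁻¹.

1.67 km⁻¹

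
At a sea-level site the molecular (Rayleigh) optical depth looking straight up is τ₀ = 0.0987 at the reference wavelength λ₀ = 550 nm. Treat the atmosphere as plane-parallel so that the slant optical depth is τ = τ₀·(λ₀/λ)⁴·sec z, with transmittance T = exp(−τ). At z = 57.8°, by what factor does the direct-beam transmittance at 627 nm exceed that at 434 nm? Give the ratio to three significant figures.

1.44

Airmass: sec 57.8° = 1.8766.
τ(627 nm) = 0.0987 × (550/627)⁴ × 1.8766 = 0.0987 × 0.5921 × 1.8766 = 0.1097.
τ(434 nm) = 0.0987 × (550/434)⁴ × 1.8766 = 0.0987 × 2.5792 × 1.8766 = 0.4777.
T(627)/T(434) = exp(τ_B − τ_A) = exp(0.3681) = 1.4449.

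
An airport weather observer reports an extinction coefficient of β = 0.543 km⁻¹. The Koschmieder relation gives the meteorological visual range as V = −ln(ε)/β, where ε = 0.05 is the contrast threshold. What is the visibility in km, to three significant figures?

5.52 km

V = −ln(0.05) / 0.543 = 2.996 / 0.543 = 5.5170 km.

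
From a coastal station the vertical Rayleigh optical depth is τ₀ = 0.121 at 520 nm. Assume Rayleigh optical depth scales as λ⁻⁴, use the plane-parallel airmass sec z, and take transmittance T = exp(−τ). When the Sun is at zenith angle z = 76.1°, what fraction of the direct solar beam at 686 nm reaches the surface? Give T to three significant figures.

sec 76.1° = 4.1627.
τ = 0.121 × (520/686)⁴ × 4.1627 = 0.121 × 0.3302 × 4.1627 = 0.1663.
T = exp(−0.1663) = 0.8468.

0.847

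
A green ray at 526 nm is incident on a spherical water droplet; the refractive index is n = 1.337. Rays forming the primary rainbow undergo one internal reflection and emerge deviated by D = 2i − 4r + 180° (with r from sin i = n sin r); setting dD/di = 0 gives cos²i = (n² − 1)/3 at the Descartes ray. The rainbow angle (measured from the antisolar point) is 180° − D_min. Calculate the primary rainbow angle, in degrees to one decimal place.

41.5°

cos²i = (1.78757 − 1)/3 = 0.26252; i = arccos(0.51237) = 59.178°.
sin r = sin 59.178°/1.337 = 0.64231; r = 39.964°.
D_min = 2·59.178° − 4·39.964° + 180° = 138.500°.
Rainbow angle = 180° − D_min = 41.500°.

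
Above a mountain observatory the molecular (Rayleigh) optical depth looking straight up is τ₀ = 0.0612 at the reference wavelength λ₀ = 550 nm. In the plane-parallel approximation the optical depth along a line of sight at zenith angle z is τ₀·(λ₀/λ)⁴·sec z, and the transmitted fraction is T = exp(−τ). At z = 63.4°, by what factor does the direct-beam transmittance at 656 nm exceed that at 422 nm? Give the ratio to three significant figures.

1.39

Airmass: sec 63.4° = 2.2333.
τ(656 nm) = 0.0612 × (550/656)⁴ × 2.2333 = 0.0612 × 0.4941 × 2.2333 = 0.0675.
τ(422 nm) = 0.0612 × (550/422)⁴ × 2.2333 = 0.0612 × 2.8854 × 2.2333 = 0.3944.
T(656)/T(422) = exp(τ_B − τ_A) = exp(0.3268) = 1.3866.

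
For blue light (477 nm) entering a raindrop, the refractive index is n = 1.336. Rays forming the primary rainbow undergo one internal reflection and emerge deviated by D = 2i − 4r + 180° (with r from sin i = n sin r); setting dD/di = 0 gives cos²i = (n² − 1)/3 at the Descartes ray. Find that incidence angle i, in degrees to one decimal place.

cos²i = (1.336² − 1)/3 = (1.78490 − 1)/3 = 0.26163.
cos i = 0.51150, so i = 59.236°.

59.2°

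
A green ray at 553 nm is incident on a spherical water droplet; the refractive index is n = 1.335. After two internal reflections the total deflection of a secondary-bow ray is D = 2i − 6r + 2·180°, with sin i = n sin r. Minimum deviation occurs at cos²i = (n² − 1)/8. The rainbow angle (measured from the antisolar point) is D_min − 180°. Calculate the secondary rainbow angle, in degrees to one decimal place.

51.4°

cos²i = (1.78222 − 1)/8 = 0.09778; i = arccos(0.31269) = 71.778°.
sin r = sin 71.778°/1.335 = 0.71150; r = 45.357°.
D_min = 2·71.778° − 6·45.357° + 360° = 231.414°.
Rainbow angle = D_min − 180° = 51.414°.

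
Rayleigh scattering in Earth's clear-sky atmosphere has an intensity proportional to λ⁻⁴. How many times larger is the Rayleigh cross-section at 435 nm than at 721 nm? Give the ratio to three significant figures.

Rayleigh scattering ∝ λ⁻⁴, so the ratio of coefficients is the inverse fourth power of the wavelength ratio.
σ(435)/σ(721) = (721/435)⁴ = (1.6575)⁴ = 7.547.

7.55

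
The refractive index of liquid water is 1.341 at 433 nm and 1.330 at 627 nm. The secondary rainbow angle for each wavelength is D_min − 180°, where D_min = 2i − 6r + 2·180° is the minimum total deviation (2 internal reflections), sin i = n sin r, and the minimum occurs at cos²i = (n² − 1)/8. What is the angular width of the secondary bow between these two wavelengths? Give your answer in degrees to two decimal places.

At 433 nm (n = 1.341): cos²i = 0.09979 → i = 71.586°, r = 45.034°, D_min = 232.966°, rainbow angle = 52.966°.
At 627 nm (n = 1.330): cos²i = 0.09611 → i = 71.940°, r = 45.630°, D_min = 230.101°, rainbow angle = 50.101°.
Angular width = |52.966° − 50.101°| = 2.865°.

2.86°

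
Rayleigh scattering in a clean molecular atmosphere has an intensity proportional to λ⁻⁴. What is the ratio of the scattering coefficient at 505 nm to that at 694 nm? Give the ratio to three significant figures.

Rayleigh scattering ∝ λ⁻⁴, so the ratio of coefficients is the inverse fourth power of the wavelength ratio.
σ(505)/σ(694) = (694/505)⁴ = (1.3743)⁴ = 3.567.

3.57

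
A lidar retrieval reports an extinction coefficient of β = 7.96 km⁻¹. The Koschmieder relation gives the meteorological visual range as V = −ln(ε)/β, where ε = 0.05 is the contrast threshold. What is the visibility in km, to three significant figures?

V = −ln(0.05) / 7.96 = 2.996 / 7.96 = 0.3763 km.

0.376 km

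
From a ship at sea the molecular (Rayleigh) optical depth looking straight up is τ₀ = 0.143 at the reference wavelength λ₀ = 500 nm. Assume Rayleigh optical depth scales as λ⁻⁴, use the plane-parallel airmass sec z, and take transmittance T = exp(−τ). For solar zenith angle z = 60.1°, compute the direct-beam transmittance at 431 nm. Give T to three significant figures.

0.595

sec 60.1° = 2.0061.
τ = 0.143 × (500/431)⁴ × 2.0061 = 0.143 × 1.8112 × 2.0061 = 0.5196.
T = exp(−0.5196) = 0.5948.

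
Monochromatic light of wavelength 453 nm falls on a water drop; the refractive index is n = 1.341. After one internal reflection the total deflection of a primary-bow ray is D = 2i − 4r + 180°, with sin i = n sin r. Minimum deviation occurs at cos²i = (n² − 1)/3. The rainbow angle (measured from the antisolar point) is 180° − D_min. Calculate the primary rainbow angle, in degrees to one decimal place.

cos²i = (1.79828 − 1)/3 = 0.26609; i = arccos(0.51584) = 58.946°.
sin r = sin 58.946°/1.341 = 0.63884; r = 39.705°.
D_min = 2·58.946° − 4·39.705° + 180° = 139.071°.
Rainbow angle = 180° − D_min = 40.929°.

40.9°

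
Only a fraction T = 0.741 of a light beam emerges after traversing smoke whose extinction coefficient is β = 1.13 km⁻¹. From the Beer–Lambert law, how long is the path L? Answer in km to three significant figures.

0.265 km

Beer–Lambert: T = exp(−βL) ⇒ L = −ln(T)/β = −ln(0.741)/1.13 = 0.2998/1.13 = 0.2653 km.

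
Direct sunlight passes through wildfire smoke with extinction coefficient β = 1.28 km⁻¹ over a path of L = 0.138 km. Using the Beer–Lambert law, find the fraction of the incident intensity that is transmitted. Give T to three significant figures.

τ = β·L = 1.28 × 0.138 = 0.1766.
T = exp(−0.1766) = 0.8381.

0.838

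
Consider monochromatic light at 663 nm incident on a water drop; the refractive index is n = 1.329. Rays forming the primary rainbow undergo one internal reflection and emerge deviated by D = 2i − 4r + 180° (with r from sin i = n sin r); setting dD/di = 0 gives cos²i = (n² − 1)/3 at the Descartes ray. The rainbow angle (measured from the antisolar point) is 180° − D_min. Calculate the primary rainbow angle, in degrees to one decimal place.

cos²i = (1.76624 − 1)/3 = 0.25541; i = arccos(0.50538) = 59.643°.
sin r = sin 59.643°/1.329 = 0.64928; r = 40.487°.
D_min = 2·59.643° − 4·40.487° + 180° = 137.337°.
Rainbow angle = 180° − D_min = 42.663°.

42.7°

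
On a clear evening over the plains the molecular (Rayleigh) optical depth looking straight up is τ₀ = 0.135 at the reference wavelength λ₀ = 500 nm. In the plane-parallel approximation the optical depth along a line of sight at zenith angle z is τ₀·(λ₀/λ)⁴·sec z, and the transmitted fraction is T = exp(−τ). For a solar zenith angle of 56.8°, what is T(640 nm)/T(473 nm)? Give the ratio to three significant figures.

1.24

Airmass: sec 56.8° = 1.8263.
τ(640 nm) = 0.135 × (500/640)⁴ × 1.8263 = 0.135 × 0.3725 × 1.8263 = 0.0918.
τ(473 nm) = 0.135 × (500/473)⁴ × 1.8263 = 0.135 × 1.2486 × 1.8263 = 0.3078.
T(640)/T(473) = exp(τ_B − τ_A) = exp(0.2160) = 1.2411.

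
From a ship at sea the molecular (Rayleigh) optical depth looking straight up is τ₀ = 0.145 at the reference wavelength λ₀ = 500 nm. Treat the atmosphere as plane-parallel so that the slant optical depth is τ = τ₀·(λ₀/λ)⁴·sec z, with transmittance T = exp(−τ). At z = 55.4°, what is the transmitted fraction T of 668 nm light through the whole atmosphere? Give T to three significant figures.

0.923

sec 55.4° = 1.7610.
τ = 0.145 × (500/668)⁴ × 1.7610 = 0.145 × 0.3139 × 1.7610 = 0.0802.
T = exp(−0.0802) = 0.9230.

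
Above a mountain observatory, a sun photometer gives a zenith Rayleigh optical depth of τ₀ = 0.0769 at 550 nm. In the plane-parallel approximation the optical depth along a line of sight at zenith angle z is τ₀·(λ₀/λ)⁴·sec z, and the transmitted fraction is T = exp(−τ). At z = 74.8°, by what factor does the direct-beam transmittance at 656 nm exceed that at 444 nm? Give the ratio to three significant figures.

1.73

Airmass: sec 74.8° = 3.8140.
τ(656 nm) = 0.0769 × (550/656)⁴ × 3.8140 = 0.0769 × 0.4941 × 3.8140 = 0.1449.
τ(444 nm) = 0.0769 × (550/444)⁴ × 3.8140 = 0.0769 × 2.3546 × 3.8140 = 0.6906.
T(656)/T(444) = exp(τ_B − τ_A) = exp(0.5457) = 1.7258.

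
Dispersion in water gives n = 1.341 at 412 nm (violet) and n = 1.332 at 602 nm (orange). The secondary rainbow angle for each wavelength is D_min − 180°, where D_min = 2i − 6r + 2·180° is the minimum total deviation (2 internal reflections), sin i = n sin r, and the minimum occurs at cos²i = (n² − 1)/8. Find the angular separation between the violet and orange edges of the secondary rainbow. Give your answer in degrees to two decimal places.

2.34°

At 412 nm (n = 1.341): cos²i = 0.09979 → i = 71.586°, r = 45.034°, D_min = 232.966°, rainbow angle = 52.966°.
At 602 nm (n = 1.332): cos²i = 0.09678 → i = 71.875°, r = 45.520°, D_min = 230.628°, rainbow angle = 50.628°.
Angular width = |52.966° − 50.628°| = 2.337°.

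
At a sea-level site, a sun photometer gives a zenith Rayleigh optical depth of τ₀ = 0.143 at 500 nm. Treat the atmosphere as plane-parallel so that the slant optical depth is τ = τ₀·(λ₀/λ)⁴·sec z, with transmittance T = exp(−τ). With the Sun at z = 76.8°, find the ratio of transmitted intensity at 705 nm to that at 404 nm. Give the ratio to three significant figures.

Airmass: sec 76.8° = 4.3792.
τ(705 nm) = 0.143 × (500/705)⁴ × 4.3792 = 0.143 × 0.2530 × 4.3792 = 0.1584.
τ(404 nm) = 0.143 × (500/404)⁴ × 4.3792 = 0.143 × 2.3461 × 4.3792 = 1.4692.
T(705)/T(404) = exp(τ_B − τ_A) = exp(1.3108) = 3.7091.

3.71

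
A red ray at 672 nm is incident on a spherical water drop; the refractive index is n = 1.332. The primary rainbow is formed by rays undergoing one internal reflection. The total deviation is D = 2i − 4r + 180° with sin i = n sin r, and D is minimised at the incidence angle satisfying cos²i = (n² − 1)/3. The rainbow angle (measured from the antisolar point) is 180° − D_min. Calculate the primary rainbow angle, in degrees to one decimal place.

42.2°

cos²i = (1.77422 − 1)/3 = 0.25807; i = arccos(0.50801) = 59.469°.
sin r = sin 59.469°/1.332 = 0.64666; r = 40.290°.
D_min = 2·59.469° − 4·40.290° + 180° = 137.776°.
Rainbow angle = 180° − D_min = 42.224°.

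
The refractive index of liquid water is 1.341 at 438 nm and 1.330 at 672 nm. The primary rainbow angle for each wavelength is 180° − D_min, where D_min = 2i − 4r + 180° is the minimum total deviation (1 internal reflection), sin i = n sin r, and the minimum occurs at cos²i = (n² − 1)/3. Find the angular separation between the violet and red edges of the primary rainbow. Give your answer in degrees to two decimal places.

1.59°

At 438 nm (n = 1.341): cos²i = 0.26609 → i = 58.946°, r = 39.705°, D_min = 139.071°, rainbow angle = 40.929°.
At 672 nm (n = 1.330): cos²i = 0.25630 → i = 59.585°, r = 40.422°, D_min = 137.484°, rainbow angle = 42.516°.
Angular width = |40.929° − 42.516°| = 1.588°.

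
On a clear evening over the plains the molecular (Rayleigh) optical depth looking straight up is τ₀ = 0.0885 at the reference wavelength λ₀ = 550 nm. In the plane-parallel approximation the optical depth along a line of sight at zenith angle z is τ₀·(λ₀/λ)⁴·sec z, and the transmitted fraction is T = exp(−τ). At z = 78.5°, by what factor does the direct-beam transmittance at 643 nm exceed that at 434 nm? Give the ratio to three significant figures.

Airmass: sec 78.5° = 5.0159.
τ(643 nm) = 0.0885 × (550/643)⁴ × 5.0159 = 0.0885 × 0.5353 × 5.0159 = 0.2376.
τ(434 nm) = 0.0885 × (550/434)⁴ × 5.0159 = 0.0885 × 2.5792 × 5.0159 = 1.1449.
T(643)/T(434) = exp(τ_B − τ_A) = exp(0.9073) = 2.4776.

2.48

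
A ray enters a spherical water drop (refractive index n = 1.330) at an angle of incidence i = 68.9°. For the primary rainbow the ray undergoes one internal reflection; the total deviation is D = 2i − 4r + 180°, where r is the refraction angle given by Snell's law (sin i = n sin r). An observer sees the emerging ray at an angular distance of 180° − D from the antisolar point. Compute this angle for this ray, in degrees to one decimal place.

40.4°

sin r = sin 68.9° / 1.330 = 0.9330/1.330 = 0.7015; r = 44.54°.
D = 2·68.9° − 4·44.54° + 180° = 137.80° − 178.18° + 180° = 139.62°.
Angle from antisolar point = 180° − D = 40.38°.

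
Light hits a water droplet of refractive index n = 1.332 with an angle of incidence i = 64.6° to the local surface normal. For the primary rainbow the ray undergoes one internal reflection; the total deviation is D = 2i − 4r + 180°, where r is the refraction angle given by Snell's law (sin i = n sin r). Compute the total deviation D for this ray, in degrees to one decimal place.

138.4°

sin r = sin 64.6° / 1.332 = 0.9033/1.332 = 0.6782; r = 42.70°.
D = 2·64.6° − 4·42.70° + 180° = 129.20° − 170.81° + 180° = 138.39°.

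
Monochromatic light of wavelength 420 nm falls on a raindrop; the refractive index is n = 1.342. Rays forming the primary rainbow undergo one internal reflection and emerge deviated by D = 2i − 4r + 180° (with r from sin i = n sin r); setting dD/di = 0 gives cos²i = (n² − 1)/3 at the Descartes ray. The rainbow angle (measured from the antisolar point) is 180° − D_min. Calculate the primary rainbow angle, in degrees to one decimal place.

40.8°

cos²i = (1.80096 − 1)/3 = 0.26699; i = arccos(0.51671) = 58.888°.
sin r = sin 58.888°/1.342 = 0.63797; r = 39.641°.
D_min = 2·58.888° − 4·39.641° + 180° = 139.213°.
Rainbow angle = 180° − D_min = 40.787°.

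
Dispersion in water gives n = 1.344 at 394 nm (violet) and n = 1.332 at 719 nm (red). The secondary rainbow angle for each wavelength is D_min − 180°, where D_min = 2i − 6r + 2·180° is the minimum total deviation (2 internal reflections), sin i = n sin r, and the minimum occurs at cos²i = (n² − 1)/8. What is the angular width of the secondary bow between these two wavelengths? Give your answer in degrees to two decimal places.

3.10°

At 394 nm (n = 1.344): cos²i = 0.10079 → i = 71.490°, r = 44.874°, D_min = 233.733°, rainbow angle = 53.733°.
At 719 nm (n = 1.332): cos²i = 0.09678 → i = 71.875°, r = 45.520°, D_min = 230.628°, rainbow angle = 50.628°.
Angular width = |53.733° − 50.628°| = 3.104°.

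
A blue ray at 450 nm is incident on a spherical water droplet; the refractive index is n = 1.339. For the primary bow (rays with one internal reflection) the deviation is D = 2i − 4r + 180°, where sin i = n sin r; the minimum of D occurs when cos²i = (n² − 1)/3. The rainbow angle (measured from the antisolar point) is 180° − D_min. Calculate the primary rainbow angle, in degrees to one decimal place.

cos²i = (1.79292 − 1)/3 = 0.26431; i = arccos(0.51411) = 59.062°.
sin r = sin 59.062°/1.339 = 0.64057; r = 39.834°.
D_min = 2·59.062° − 4·39.834° + 180° = 138.786°.
Rainbow angle = 180° − D_min = 41.214°.

41.2°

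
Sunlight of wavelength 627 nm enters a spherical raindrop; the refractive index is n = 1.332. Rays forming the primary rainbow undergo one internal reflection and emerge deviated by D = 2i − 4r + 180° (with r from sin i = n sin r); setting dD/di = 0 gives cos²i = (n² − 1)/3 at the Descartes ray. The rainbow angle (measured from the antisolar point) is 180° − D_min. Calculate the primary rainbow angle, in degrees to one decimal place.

42.2°

cos²i = (1.77422 − 1)/3 = 0.25807; i = arccos(0.50801) = 59.469°.
sin r = sin 59.469°/1.332 = 0.64666; r = 40.290°.
D_min = 2·59.469° − 4·40.290° + 180° = 137.776°.
Rainbow angle = 180° − D_min = 42.224°.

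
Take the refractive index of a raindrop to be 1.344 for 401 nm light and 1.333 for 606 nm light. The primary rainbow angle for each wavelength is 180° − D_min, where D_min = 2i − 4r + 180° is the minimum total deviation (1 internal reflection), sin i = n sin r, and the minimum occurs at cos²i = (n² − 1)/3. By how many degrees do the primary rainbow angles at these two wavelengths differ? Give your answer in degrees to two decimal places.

1.57°

At 401 nm (n = 1.344): cos²i = 0.26878 → i = 58.772°, r = 39.512°, D_min = 139.495°, rainbow angle = 40.505°.
At 606 nm (n = 1.333): cos²i = 0.25896 → i = 59.410°, r = 40.225°, D_min = 137.922°, rainbow angle = 42.078°.
Angular width = |40.505° − 42.078°| = 1.573°.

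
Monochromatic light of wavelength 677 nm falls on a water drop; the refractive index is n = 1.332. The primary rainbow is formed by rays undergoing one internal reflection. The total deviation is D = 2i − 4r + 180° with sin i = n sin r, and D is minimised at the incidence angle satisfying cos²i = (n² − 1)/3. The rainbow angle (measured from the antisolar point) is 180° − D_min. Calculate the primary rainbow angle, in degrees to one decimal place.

42.2°

cos²i = (1.77422 − 1)/3 = 0.25807; i = arccos(0.50801) = 59.469°.
sin r = sin 59.469°/1.332 = 0.64666; r = 40.290°.
D_min = 2·59.469° − 4·40.290° + 180° = 137.776°.
Rainbow angle = 180° − D_min = 42.224°.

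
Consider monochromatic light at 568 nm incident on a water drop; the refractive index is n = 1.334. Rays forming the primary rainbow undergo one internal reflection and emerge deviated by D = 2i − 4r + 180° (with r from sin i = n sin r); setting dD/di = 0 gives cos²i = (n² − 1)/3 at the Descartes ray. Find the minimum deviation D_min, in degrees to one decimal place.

138.1°

cos²i = (1.77956 − 1)/3 = 0.25985; i = arccos(0.50976) = 59.352°.
sin r = sin 59.352°/1.334 = 0.64492; r = 40.159°.
D_min = 2·59.352° − 4·40.159° + 180° = 138.067°.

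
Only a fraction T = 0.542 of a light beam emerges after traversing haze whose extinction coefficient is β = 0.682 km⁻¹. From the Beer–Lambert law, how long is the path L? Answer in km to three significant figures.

0.898 km

Beer–Lambert: T = exp(−βL) ⇒ L = −ln(T)/β = −ln(0.542)/0.682 = 0.6125/0.682 = 0.8981 km.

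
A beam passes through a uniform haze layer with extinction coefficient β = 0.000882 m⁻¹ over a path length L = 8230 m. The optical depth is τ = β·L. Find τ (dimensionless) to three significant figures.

τ = β·L = 0.000882 × 8230 = 7.2589.

7.26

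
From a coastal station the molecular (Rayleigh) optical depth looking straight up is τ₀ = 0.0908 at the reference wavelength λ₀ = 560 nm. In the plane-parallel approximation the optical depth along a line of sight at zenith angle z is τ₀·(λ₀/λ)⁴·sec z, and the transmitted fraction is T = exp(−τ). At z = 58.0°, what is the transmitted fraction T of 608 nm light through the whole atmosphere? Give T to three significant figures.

sec 58.0° = 1.8871.
τ = 0.0908 × (560/608)⁴ × 1.8871 = 0.0908 × 0.7197 × 1.8871 = 0.1233.
T = exp(−0.1233) = 0.8840.

0.884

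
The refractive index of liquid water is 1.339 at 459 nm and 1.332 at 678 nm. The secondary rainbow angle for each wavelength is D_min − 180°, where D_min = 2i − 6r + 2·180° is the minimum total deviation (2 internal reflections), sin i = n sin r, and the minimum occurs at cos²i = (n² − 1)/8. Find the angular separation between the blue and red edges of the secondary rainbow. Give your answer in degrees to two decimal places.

1.82°

At 459 nm (n = 1.339): cos²i = 0.09912 → i = 71.650°, r = 45.141°, D_min = 232.451°, rainbow angle = 52.451°.
At 678 nm (n = 1.332): cos²i = 0.09678 → i = 71.875°, r = 45.520°, D_min = 230.628°, rainbow angle = 50.628°.
Angular width = |52.451° − 50.628°| = 1.823°.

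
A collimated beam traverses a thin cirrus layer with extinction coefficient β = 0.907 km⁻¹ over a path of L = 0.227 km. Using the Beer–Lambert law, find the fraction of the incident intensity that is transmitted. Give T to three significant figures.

0.814

τ = β·L = 0.907 × 0.227 = 0.2059.
T = exp(−0.2059) = 0.8139.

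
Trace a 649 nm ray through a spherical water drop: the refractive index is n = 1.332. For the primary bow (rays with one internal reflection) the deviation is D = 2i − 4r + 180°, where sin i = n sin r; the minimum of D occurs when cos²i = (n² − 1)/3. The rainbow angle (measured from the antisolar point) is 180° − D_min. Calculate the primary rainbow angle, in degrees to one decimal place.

cos²i = (1.77422 − 1)/3 = 0.25807; i = arccos(0.50801) = 59.469°.
sin r = sin 59.469°/1.332 = 0.64666; r = 40.290°.
D_min = 2·59.469° − 4·40.290° + 180° = 137.776°.
Rainbow angle = 180° − D_min = 42.224°.

42.2°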